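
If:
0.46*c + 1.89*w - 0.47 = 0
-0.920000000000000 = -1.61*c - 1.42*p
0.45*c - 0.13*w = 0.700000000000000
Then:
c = 1.52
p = -1.08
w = -0.12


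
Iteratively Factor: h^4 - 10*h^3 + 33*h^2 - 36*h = (h - 3)*(h^3 - 7*h^2 + 12*h) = (h - 3)^2*(h^2 - 4*h) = (h - 4)*(h - 3)^2*(h)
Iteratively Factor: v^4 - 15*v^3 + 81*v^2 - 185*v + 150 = (v - 2)*(v^3 - 13*v^2 + 55*v - 75) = (v - 5)*(v - 2)*(v^2 - 8*v + 15) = (v - 5)^2*(v - 2)*(v - 3)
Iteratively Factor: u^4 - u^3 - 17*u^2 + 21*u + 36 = (u + 4)*(u^3 - 5*u^2 + 3*u + 9) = (u + 1)*(u + 4)*(u^2 - 6*u + 9) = (u - 3)*(u + 1)*(u + 4)*(u - 3)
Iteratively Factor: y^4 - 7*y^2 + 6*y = (y)*(y^3 - 7*y + 6) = y*(y - 2)*(y^2 + 2*y - 3) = y*(y - 2)*(y + 3)*(y - 1)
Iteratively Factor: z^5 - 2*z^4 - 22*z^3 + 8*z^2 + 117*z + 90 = (z - 3)*(z^4 + z^3 - 19*z^2 - 49*z - 30) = (z - 3)*(z + 3)*(z^3 - 2*z^2 - 13*z - 10) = (z - 3)*(z + 1)*(z + 3)*(z^2 - 3*z - 10) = (z - 5)*(z - 3)*(z + 1)*(z + 3)*(z + 2)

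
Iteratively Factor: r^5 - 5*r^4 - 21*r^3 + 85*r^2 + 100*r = (r + 4)*(r^4 - 9*r^3 + 15*r^2 + 25*r) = (r - 5)*(r + 4)*(r^3 - 4*r^2 - 5*r) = (r - 5)^2*(r + 4)*(r^2 + r) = (r - 5)^2*(r + 1)*(r + 4)*(r)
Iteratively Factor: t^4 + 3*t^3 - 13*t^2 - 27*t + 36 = (t + 3)*(t^3 - 13*t + 12) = (t + 3)*(t + 4)*(t^2 - 4*t + 3) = (t - 1)*(t + 3)*(t + 4)*(t - 3)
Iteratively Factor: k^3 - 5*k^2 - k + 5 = (k - 5)*(k^2 - 1) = (k - 5)*(k + 1)*(k - 1)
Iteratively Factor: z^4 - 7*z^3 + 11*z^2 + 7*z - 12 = (z + 1)*(z^3 - 8*z^2 + 19*z - 12) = (z - 1)*(z + 1)*(z^2 - 7*z + 12) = (z - 3)*(z - 1)*(z + 1)*(z - 4)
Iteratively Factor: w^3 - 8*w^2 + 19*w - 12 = (w - 4)*(w^2 - 4*w + 3) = (w - 4)*(w - 3)*(w - 1)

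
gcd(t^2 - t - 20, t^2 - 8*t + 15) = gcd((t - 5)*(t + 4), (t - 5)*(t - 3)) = t - 5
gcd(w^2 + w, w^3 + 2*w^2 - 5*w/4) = w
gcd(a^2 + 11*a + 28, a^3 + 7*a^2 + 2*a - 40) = a + 4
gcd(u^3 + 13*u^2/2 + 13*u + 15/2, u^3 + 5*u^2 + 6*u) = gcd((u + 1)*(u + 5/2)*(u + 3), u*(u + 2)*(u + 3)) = u + 3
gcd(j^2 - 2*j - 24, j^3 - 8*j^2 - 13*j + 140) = j + 4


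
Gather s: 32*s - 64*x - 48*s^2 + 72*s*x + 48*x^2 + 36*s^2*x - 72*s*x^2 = s^2*(36*x - 48) + s*(-72*x^2 + 72*x + 32) + 48*x^2 - 64*x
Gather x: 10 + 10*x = 10*x + 10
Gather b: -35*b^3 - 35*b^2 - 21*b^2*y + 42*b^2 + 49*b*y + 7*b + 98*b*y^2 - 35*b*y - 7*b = -35*b^3 + b^2*(7 - 21*y) + b*(98*y^2 + 14*y)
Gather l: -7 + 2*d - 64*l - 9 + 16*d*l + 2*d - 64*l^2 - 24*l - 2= 4*d - 64*l^2 + l*(16*d - 88) - 18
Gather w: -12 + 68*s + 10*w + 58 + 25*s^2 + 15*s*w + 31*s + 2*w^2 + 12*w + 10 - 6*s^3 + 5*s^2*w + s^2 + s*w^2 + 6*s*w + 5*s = -6*s^3 + 26*s^2 + 104*s + w^2*(s + 2) + w*(5*s^2 + 21*s + 22) + 56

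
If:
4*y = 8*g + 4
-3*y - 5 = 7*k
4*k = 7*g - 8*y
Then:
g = -8/13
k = -8/13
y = -3/13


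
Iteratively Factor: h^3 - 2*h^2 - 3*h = (h - 3)*(h^2 + h) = h*(h - 3)*(h + 1)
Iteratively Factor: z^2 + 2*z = (z)*(z + 2)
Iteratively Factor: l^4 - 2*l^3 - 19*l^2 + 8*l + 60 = (l + 3)*(l^3 - 5*l^2 - 4*l + 20) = (l + 2)*(l + 3)*(l^2 - 7*l + 10) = (l - 5)*(l + 2)*(l + 3)*(l - 2)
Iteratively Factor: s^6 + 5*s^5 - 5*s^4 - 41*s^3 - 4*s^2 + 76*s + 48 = (s - 2)*(s^5 + 7*s^4 + 9*s^3 - 23*s^2 - 50*s - 24) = (s - 2)^2*(s^4 + 9*s^3 + 27*s^2 + 31*s + 12) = (s - 2)^2*(s + 1)*(s^3 + 8*s^2 + 19*s + 12) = (s - 2)^2*(s + 1)*(s + 3)*(s^2 + 5*s + 4) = (s - 2)^2*(s + 1)^2*(s + 3)*(s + 4)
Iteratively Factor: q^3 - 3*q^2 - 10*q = (q - 5)*(q^2 + 2*q) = (q - 5)*(q + 2)*(q)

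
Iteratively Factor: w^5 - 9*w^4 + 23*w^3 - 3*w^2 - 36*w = (w - 3)*(w^4 - 6*w^3 + 5*w^2 + 12*w) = (w - 4)*(w - 3)*(w^3 - 2*w^2 - 3*w) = (w - 4)*(w - 3)^2*(w^2 + w) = (w - 4)*(w - 3)^2*(w + 1)*(w)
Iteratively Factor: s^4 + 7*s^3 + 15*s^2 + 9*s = (s)*(s^3 + 7*s^2 + 15*s + 9) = s*(s + 3)*(s^2 + 4*s + 3) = s*(s + 1)*(s + 3)*(s + 3)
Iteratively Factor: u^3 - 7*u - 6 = (u - 3)*(u^2 + 3*u + 2) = (u - 3)*(u + 2)*(u + 1)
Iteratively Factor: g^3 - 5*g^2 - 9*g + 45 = (g - 5)*(g^2 - 9) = (g - 5)*(g + 3)*(g - 3)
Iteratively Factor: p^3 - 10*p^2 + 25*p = (p)*(p^2 - 10*p + 25) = p*(p - 5)*(p - 5)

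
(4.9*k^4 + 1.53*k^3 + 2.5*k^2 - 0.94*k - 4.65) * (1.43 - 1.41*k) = -6.909*k^5 + 4.8497*k^4 - 1.3371*k^3 + 4.9004*k^2 + 5.2123*k - 6.6495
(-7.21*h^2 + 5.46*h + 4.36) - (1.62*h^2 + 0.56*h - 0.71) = -8.83*h^2 + 4.9*h + 5.07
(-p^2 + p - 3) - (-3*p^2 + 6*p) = 2*p^2 - 5*p - 3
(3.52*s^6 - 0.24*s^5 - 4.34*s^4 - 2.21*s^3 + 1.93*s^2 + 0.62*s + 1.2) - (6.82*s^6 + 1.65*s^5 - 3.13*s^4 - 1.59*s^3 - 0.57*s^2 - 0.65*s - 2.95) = -3.3*s^6 - 1.89*s^5 - 1.21*s^4 - 0.62*s^3 + 2.5*s^2 + 1.27*s + 4.15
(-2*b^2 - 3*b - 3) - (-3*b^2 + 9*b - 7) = b^2 - 12*b + 4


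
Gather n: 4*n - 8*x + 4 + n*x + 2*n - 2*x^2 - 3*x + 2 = n*(x + 6) - 2*x^2 - 11*x + 6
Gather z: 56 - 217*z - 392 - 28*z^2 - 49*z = -28*z^2 - 266*z - 336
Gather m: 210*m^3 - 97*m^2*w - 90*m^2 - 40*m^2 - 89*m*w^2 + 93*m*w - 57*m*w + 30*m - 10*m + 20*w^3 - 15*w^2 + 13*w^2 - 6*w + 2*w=210*m^3 + m^2*(-97*w - 130) + m*(-89*w^2 + 36*w + 20) + 20*w^3 - 2*w^2 - 4*w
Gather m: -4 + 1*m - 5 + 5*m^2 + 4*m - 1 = 5*m^2 + 5*m - 10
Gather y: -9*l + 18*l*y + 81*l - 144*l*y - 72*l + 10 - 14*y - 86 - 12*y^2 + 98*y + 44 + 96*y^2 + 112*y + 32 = 84*y^2 + y*(196 - 126*l)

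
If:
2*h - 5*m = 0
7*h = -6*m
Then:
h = 0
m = 0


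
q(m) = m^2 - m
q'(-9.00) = -19.00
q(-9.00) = 90.00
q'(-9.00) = -19.00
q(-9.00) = 90.00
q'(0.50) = 0.00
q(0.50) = -0.25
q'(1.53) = 2.06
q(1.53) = 0.81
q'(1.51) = 2.02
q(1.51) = 0.77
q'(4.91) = 8.82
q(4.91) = 19.20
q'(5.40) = 9.80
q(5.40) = 23.76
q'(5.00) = 9.00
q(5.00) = 20.00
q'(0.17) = -0.66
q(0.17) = -0.14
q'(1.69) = 2.38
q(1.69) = 1.17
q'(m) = 2*m - 1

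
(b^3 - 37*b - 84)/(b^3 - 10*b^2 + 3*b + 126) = (b + 4)/(b - 6)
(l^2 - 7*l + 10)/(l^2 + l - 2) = (l^2 - 7*l + 10)/(l^2 + l - 2)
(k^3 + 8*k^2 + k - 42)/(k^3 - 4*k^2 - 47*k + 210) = (k^2 + k - 6)/(k^2 - 11*k + 30)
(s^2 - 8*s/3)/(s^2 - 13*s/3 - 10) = s*(8 - 3*s)/(-3*s^2 + 13*s + 30)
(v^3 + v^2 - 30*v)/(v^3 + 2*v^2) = (v^2 + v - 30)/(v*(v + 2))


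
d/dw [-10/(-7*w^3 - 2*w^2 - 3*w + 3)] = 10*(-21*w^2 - 4*w - 3)/(7*w^3 + 2*w^2 + 3*w - 3)^2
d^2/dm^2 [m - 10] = 0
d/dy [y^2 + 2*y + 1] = 2*y + 2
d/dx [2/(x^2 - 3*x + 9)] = 2*(3 - 2*x)/(x^2 - 3*x + 9)^2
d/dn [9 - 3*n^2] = -6*n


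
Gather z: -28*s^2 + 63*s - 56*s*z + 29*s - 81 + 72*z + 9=-28*s^2 + 92*s + z*(72 - 56*s) - 72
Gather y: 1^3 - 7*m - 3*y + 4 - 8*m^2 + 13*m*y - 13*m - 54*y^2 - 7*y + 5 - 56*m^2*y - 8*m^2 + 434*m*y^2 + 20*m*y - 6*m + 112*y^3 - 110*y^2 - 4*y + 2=-16*m^2 - 26*m + 112*y^3 + y^2*(434*m - 164) + y*(-56*m^2 + 33*m - 14) + 12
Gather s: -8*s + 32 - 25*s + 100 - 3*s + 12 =144 - 36*s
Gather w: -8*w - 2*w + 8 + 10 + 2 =20 - 10*w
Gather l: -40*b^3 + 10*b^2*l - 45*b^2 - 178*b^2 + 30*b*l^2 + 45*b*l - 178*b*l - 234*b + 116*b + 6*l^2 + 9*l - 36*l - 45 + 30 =-40*b^3 - 223*b^2 - 118*b + l^2*(30*b + 6) + l*(10*b^2 - 133*b - 27) - 15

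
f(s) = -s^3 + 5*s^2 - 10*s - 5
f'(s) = -3*s^2 + 10*s - 10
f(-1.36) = 20.36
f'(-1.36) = -29.15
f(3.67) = -23.79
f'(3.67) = -13.71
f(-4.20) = 199.29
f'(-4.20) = -104.92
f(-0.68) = 4.43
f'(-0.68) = -18.19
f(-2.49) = 66.34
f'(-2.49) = -53.50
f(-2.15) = 49.55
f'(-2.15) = -45.37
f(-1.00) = 11.00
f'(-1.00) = -23.00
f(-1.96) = 41.34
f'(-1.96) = -41.12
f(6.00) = -101.00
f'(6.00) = -58.00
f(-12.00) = 2563.00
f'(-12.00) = -562.00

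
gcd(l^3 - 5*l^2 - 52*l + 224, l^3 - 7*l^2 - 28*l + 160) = l^2 - 12*l + 32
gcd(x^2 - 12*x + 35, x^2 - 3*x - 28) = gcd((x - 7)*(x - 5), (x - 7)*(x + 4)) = x - 7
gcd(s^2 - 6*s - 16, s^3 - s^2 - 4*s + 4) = s + 2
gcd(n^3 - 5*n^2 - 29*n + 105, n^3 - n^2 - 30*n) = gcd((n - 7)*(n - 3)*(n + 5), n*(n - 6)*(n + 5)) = n + 5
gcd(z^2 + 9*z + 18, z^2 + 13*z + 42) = z + 6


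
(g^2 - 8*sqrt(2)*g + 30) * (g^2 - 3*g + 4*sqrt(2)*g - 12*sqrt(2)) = g^4 - 4*sqrt(2)*g^3 - 3*g^3 - 34*g^2 + 12*sqrt(2)*g^2 + 102*g + 120*sqrt(2)*g - 360*sqrt(2)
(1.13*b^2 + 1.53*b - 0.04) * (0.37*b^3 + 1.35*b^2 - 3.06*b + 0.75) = 0.4181*b^5 + 2.0916*b^4 - 1.4071*b^3 - 3.8883*b^2 + 1.2699*b - 0.03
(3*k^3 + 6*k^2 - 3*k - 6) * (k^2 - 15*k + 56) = 3*k^5 - 39*k^4 + 75*k^3 + 375*k^2 - 78*k - 336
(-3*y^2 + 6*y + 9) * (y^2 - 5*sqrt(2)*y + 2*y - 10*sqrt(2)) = -3*y^4 + 15*sqrt(2)*y^3 + 21*y^2 - 105*sqrt(2)*y + 18*y - 90*sqrt(2)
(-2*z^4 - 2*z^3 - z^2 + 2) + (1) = -2*z^4 - 2*z^3 - z^2 + 3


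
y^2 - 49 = (y - 7)*(y + 7)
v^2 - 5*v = v*(v - 5)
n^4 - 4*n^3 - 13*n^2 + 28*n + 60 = (n - 5)*(n - 3)*(n + 2)^2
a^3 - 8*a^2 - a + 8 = (a - 8)*(a - 1)*(a + 1)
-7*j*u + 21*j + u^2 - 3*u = (-7*j + u)*(u - 3)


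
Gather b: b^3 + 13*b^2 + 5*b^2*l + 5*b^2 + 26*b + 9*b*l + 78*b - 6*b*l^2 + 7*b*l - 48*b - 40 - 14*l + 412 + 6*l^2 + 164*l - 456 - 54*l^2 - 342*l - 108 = b^3 + b^2*(5*l + 18) + b*(-6*l^2 + 16*l + 56) - 48*l^2 - 192*l - 192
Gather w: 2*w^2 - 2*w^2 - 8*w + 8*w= 0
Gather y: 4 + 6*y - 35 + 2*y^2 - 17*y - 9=2*y^2 - 11*y - 40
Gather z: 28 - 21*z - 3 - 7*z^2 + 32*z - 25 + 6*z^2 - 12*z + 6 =-z^2 - z + 6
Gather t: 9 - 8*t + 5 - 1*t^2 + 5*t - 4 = -t^2 - 3*t + 10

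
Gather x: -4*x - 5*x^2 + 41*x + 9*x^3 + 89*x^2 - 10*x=9*x^3 + 84*x^2 + 27*x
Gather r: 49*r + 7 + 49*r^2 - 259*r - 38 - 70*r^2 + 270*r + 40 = -21*r^2 + 60*r + 9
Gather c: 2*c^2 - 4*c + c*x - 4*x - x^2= 2*c^2 + c*(x - 4) - x^2 - 4*x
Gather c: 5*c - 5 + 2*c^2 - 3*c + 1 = 2*c^2 + 2*c - 4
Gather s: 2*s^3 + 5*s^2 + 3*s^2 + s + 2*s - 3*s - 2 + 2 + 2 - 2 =2*s^3 + 8*s^2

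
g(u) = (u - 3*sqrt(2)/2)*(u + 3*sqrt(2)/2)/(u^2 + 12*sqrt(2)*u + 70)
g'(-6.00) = -11.85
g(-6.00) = 7.54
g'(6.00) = 0.04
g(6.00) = 0.15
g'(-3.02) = -0.28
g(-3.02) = 0.17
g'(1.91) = 0.04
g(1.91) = -0.00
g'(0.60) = 0.03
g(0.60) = -0.05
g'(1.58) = 0.04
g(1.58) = -0.02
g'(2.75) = 0.04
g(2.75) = 0.02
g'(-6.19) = -18.32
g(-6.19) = 10.35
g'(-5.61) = -5.74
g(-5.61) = 4.30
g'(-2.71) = -0.21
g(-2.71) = 0.09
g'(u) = (-2*u - 12*sqrt(2))*(u - 3*sqrt(2)/2)*(u + 3*sqrt(2)/2)/(u^2 + 12*sqrt(2)*u + 70)^2 + (u - 3*sqrt(2)/2)/(u^2 + 12*sqrt(2)*u + 70) + (u + 3*sqrt(2)/2)/(u^2 + 12*sqrt(2)*u + 70)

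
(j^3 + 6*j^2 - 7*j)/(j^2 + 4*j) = (j^2 + 6*j - 7)/(j + 4)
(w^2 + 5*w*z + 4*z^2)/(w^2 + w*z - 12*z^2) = (-w - z)/(-w + 3*z)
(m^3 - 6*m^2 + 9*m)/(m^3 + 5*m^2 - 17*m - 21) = m*(m - 3)/(m^2 + 8*m + 7)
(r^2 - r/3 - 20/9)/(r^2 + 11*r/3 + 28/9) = (3*r - 5)/(3*r + 7)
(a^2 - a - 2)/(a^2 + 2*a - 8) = (a + 1)/(a + 4)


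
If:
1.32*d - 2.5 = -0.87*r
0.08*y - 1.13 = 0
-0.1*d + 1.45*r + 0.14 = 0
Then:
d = 1.87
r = 0.03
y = 14.12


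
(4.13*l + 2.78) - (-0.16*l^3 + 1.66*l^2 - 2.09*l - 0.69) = 0.16*l^3 - 1.66*l^2 + 6.22*l + 3.47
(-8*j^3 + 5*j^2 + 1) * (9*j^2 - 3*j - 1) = -72*j^5 + 69*j^4 - 7*j^3 + 4*j^2 - 3*j - 1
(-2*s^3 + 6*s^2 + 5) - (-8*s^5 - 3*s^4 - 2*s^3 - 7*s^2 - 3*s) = 8*s^5 + 3*s^4 + 13*s^2 + 3*s + 5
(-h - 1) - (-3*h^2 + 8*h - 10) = 3*h^2 - 9*h + 9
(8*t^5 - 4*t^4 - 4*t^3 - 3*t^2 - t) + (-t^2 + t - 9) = 8*t^5 - 4*t^4 - 4*t^3 - 4*t^2 - 9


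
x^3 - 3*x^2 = x^2*(x - 3)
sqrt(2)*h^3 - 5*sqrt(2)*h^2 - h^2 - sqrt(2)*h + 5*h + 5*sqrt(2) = (h - 5)*(h - sqrt(2))*(sqrt(2)*h + 1)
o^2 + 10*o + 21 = (o + 3)*(o + 7)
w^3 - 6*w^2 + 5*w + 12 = (w - 4)*(w - 3)*(w + 1)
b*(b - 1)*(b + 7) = b^3 + 6*b^2 - 7*b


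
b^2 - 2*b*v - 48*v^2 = (b - 8*v)*(b + 6*v)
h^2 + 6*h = h*(h + 6)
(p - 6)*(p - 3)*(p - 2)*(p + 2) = p^4 - 9*p^3 + 14*p^2 + 36*p - 72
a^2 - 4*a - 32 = (a - 8)*(a + 4)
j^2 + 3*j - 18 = (j - 3)*(j + 6)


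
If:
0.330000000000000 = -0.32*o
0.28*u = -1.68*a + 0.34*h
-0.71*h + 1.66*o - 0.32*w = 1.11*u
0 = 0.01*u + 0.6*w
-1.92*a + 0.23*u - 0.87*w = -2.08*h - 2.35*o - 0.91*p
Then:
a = 28.8926894701543*w - 0.487959004024145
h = 93.3521126760563*w - 2.41109154929577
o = -1.03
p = 7.1446446536361 - 136.294978663188*w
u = -60.0*w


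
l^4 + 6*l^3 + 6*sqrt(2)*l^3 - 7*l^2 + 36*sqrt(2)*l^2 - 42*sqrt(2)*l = l*(l - 1)*(l + 7)*(l + 6*sqrt(2))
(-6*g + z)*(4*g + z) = -24*g^2 - 2*g*z + z^2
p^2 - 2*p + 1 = (p - 1)^2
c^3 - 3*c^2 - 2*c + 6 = (c - 3)*(c - sqrt(2))*(c + sqrt(2))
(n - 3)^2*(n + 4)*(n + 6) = n^4 + 4*n^3 - 27*n^2 - 54*n + 216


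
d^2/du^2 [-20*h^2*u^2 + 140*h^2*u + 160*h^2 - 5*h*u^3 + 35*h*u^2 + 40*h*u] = 10*h*(-4*h - 3*u + 7)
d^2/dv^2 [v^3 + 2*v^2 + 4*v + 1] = 6*v + 4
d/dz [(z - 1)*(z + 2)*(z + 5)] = 3*z^2 + 12*z + 3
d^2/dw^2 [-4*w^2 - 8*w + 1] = -8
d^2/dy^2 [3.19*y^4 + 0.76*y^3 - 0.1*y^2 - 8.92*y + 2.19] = 38.28*y^2 + 4.56*y - 0.2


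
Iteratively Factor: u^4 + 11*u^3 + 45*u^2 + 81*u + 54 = (u + 3)*(u^3 + 8*u^2 + 21*u + 18) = (u + 3)^2*(u^2 + 5*u + 6) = (u + 2)*(u + 3)^2*(u + 3)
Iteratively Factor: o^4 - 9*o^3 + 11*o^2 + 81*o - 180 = (o - 3)*(o^3 - 6*o^2 - 7*o + 60) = (o - 5)*(o - 3)*(o^2 - o - 12) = (o - 5)*(o - 3)*(o + 3)*(o - 4)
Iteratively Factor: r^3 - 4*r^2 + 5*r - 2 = (r - 1)*(r^2 - 3*r + 2) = (r - 2)*(r - 1)*(r - 1)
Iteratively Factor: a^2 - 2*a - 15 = (a + 3)*(a - 5)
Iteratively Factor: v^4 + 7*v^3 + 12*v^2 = (v + 3)*(v^3 + 4*v^2) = (v + 3)*(v + 4)*(v^2) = v*(v + 3)*(v + 4)*(v)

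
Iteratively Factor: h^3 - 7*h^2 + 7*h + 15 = (h - 5)*(h^2 - 2*h - 3) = (h - 5)*(h + 1)*(h - 3)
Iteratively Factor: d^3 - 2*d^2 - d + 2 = (d + 1)*(d^2 - 3*d + 2) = (d - 1)*(d + 1)*(d - 2)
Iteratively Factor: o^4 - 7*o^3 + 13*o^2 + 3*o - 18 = (o - 3)*(o^3 - 4*o^2 + o + 6) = (o - 3)*(o + 1)*(o^2 - 5*o + 6) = (o - 3)^2*(o + 1)*(o - 2)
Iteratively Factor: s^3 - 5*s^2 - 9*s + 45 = (s - 3)*(s^2 - 2*s - 15) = (s - 5)*(s - 3)*(s + 3)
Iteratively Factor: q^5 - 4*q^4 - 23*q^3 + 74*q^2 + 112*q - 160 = (q + 4)*(q^4 - 8*q^3 + 9*q^2 + 38*q - 40) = (q + 2)*(q + 4)*(q^3 - 10*q^2 + 29*q - 20) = (q - 1)*(q + 2)*(q + 4)*(q^2 - 9*q + 20) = (q - 5)*(q - 1)*(q + 2)*(q + 4)*(q - 4)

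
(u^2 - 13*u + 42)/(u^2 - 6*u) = (u - 7)/u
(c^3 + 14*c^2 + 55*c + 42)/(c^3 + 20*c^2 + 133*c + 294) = (c + 1)/(c + 7)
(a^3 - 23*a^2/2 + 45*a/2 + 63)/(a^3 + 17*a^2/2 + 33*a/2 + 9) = (a^2 - 13*a + 42)/(a^2 + 7*a + 6)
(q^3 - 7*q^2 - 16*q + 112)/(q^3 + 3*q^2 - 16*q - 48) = (q - 7)/(q + 3)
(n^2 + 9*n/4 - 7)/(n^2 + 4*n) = (n - 7/4)/n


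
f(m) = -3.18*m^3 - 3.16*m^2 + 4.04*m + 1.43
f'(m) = -9.54*m^2 - 6.32*m + 4.04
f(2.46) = -55.10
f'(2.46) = -69.24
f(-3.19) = 59.61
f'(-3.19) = -72.88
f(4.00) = -236.49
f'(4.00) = -173.88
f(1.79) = -19.70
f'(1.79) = -37.84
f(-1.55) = -0.58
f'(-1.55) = -9.08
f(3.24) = -126.81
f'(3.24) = -116.58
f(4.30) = -292.46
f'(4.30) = -199.53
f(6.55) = -1001.30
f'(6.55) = -446.65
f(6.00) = -774.97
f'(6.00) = -377.32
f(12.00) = -5900.17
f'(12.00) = -1445.56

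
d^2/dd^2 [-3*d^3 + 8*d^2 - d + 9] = 16 - 18*d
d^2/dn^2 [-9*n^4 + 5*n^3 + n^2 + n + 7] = -108*n^2 + 30*n + 2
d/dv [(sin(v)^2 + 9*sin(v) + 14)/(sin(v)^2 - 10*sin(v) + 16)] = (-19*sin(v)^2 + 4*sin(v) + 284)*cos(v)/((sin(v) - 8)^2*(sin(v) - 2)^2)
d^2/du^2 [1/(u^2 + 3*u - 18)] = 2*(-u^2 - 3*u + (2*u + 3)^2 + 18)/(u^2 + 3*u - 18)^3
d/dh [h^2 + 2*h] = 2*h + 2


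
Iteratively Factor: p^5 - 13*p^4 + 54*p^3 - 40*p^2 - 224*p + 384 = (p - 4)*(p^4 - 9*p^3 + 18*p^2 + 32*p - 96) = (p - 4)^2*(p^3 - 5*p^2 - 2*p + 24) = (p - 4)^2*(p + 2)*(p^2 - 7*p + 12) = (p - 4)^2*(p - 3)*(p + 2)*(p - 4)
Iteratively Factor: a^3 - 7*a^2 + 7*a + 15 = (a + 1)*(a^2 - 8*a + 15) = (a - 3)*(a + 1)*(a - 5)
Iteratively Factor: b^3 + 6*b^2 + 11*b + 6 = (b + 1)*(b^2 + 5*b + 6) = (b + 1)*(b + 2)*(b + 3)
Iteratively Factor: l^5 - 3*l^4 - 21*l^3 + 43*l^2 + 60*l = (l + 1)*(l^4 - 4*l^3 - 17*l^2 + 60*l) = (l + 1)*(l + 4)*(l^3 - 8*l^2 + 15*l) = (l - 5)*(l + 1)*(l + 4)*(l^2 - 3*l) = l*(l - 5)*(l + 1)*(l + 4)*(l - 3)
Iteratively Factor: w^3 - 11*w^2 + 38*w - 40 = (w - 5)*(w^2 - 6*w + 8) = (w - 5)*(w - 2)*(w - 4)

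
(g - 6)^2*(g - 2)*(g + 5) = g^4 - 9*g^3 - 10*g^2 + 228*g - 360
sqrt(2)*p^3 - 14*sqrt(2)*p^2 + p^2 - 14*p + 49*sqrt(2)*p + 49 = (p - 7)^2*(sqrt(2)*p + 1)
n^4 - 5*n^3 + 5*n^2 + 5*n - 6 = (n - 3)*(n - 2)*(n - 1)*(n + 1)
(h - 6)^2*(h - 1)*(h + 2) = h^4 - 11*h^3 + 22*h^2 + 60*h - 72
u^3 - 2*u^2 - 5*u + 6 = (u - 3)*(u - 1)*(u + 2)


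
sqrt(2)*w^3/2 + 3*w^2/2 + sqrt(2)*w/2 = w*(w + sqrt(2))*(sqrt(2)*w/2 + 1/2)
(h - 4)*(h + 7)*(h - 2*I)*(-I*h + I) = -I*h^4 - 2*h^3 - 2*I*h^3 - 4*h^2 + 31*I*h^2 + 62*h - 28*I*h - 56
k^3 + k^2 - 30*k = k*(k - 5)*(k + 6)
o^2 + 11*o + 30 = (o + 5)*(o + 6)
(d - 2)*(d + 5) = d^2 + 3*d - 10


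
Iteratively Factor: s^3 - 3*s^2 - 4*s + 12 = (s - 3)*(s^2 - 4) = (s - 3)*(s + 2)*(s - 2)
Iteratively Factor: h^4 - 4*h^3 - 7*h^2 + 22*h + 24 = (h + 2)*(h^3 - 6*h^2 + 5*h + 12) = (h - 3)*(h + 2)*(h^2 - 3*h - 4) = (h - 4)*(h - 3)*(h + 2)*(h + 1)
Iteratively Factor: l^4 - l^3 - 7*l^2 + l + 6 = (l - 1)*(l^3 - 7*l - 6) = (l - 1)*(l + 1)*(l^2 - l - 6) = (l - 1)*(l + 1)*(l + 2)*(l - 3)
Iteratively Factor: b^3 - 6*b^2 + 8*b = (b)*(b^2 - 6*b + 8) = b*(b - 4)*(b - 2)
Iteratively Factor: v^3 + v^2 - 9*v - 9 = (v + 3)*(v^2 - 2*v - 3) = (v - 3)*(v + 3)*(v + 1)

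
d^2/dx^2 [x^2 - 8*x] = 2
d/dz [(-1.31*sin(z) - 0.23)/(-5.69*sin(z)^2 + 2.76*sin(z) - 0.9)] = (-7.4539*sin(z)^2 - 2.6174*sin(z) + 1.8138)*cos(z)/(32.3761*sin(z)^4 - 31.4088*sin(z)^3 + 17.8596*sin(z)^2 - 4.968*sin(z) + 0.81)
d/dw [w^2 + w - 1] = 2*w + 1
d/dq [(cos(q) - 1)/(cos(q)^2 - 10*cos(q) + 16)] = (cos(q)^2 - 2*cos(q) - 6)*sin(q)/(cos(q)^2 - 10*cos(q) + 16)^2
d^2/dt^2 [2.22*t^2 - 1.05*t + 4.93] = 4.44000000000000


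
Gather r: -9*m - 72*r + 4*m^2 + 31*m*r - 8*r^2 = 4*m^2 - 9*m - 8*r^2 + r*(31*m - 72)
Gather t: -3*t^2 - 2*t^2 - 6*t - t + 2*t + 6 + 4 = -5*t^2 - 5*t + 10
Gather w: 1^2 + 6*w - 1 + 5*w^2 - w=5*w^2 + 5*w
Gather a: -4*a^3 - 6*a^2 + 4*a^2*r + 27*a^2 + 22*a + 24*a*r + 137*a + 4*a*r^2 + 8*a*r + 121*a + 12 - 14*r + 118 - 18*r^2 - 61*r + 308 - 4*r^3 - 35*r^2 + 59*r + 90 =-4*a^3 + a^2*(4*r + 21) + a*(4*r^2 + 32*r + 280) - 4*r^3 - 53*r^2 - 16*r + 528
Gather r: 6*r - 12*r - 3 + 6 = 3 - 6*r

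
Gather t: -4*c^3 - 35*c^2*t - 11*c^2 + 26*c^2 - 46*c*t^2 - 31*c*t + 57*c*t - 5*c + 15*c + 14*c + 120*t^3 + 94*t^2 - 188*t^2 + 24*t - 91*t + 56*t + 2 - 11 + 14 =-4*c^3 + 15*c^2 + 24*c + 120*t^3 + t^2*(-46*c - 94) + t*(-35*c^2 + 26*c - 11) + 5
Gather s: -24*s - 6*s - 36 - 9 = -30*s - 45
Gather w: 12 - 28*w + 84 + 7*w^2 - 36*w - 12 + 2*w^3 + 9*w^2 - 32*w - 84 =2*w^3 + 16*w^2 - 96*w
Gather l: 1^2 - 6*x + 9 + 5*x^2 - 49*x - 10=5*x^2 - 55*x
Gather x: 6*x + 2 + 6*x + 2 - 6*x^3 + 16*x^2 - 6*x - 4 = -6*x^3 + 16*x^2 + 6*x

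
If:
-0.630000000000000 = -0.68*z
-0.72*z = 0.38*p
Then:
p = -1.76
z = 0.93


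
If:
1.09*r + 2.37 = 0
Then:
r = -2.17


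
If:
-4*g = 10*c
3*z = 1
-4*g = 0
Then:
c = 0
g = 0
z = 1/3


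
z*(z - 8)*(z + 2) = z^3 - 6*z^2 - 16*z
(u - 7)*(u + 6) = u^2 - u - 42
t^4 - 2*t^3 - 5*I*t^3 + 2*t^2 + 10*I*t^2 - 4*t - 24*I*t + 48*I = (t - 2)*(t - 4*I)*(t - 3*I)*(t + 2*I)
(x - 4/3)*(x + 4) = x^2 + 8*x/3 - 16/3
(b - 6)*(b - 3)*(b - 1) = b^3 - 10*b^2 + 27*b - 18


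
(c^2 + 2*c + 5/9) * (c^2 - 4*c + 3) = c^4 - 2*c^3 - 40*c^2/9 + 34*c/9 + 5/3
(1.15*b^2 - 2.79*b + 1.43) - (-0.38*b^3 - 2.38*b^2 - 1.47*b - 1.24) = 0.38*b^3 + 3.53*b^2 - 1.32*b + 2.67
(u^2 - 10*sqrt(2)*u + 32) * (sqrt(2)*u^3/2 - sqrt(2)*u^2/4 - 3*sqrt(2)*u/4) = sqrt(2)*u^5/2 - 10*u^4 - sqrt(2)*u^4/4 + 5*u^3 + 61*sqrt(2)*u^3/4 - 8*sqrt(2)*u^2 + 15*u^2 - 24*sqrt(2)*u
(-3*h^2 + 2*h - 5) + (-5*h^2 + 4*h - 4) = -8*h^2 + 6*h - 9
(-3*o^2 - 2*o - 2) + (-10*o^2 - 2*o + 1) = -13*o^2 - 4*o - 1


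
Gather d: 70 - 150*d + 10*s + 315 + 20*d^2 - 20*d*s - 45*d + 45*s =20*d^2 + d*(-20*s - 195) + 55*s + 385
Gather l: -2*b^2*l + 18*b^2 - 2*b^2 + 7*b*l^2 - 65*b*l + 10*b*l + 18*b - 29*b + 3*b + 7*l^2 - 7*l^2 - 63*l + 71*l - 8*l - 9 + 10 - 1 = 16*b^2 + 7*b*l^2 - 8*b + l*(-2*b^2 - 55*b)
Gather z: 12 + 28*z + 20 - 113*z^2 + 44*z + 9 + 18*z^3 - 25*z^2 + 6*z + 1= 18*z^3 - 138*z^2 + 78*z + 42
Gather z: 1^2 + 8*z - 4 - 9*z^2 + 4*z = -9*z^2 + 12*z - 3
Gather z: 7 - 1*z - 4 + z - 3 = 0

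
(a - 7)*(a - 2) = a^2 - 9*a + 14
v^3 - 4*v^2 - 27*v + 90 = (v - 6)*(v - 3)*(v + 5)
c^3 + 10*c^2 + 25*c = c*(c + 5)^2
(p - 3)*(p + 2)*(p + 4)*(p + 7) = p^4 + 10*p^3 + 11*p^2 - 94*p - 168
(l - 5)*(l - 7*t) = l^2 - 7*l*t - 5*l + 35*t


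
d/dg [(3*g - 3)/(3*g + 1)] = 12/(3*g + 1)^2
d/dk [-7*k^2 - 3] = -14*k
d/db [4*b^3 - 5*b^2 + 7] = 2*b*(6*b - 5)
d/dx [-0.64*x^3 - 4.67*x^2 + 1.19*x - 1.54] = -1.92*x^2 - 9.34*x + 1.19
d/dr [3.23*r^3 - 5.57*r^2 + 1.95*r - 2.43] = 9.69*r^2 - 11.14*r + 1.95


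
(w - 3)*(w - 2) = w^2 - 5*w + 6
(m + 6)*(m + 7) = m^2 + 13*m + 42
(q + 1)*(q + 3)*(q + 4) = q^3 + 8*q^2 + 19*q + 12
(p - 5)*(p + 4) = p^2 - p - 20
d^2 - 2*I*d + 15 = (d - 5*I)*(d + 3*I)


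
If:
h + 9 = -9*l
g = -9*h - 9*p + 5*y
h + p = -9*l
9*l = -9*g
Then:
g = 5*y/82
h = 45*y/82 - 9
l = -5*y/82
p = 9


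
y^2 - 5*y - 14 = (y - 7)*(y + 2)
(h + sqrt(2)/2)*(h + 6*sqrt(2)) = h^2 + 13*sqrt(2)*h/2 + 6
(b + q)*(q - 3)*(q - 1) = b*q^2 - 4*b*q + 3*b + q^3 - 4*q^2 + 3*q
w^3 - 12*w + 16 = (w - 2)^2*(w + 4)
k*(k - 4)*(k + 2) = k^3 - 2*k^2 - 8*k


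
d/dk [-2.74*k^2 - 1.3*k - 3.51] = -5.48*k - 1.3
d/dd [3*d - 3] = 3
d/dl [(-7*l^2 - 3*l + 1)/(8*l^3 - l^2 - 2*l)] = (56*l^4 + 48*l^3 - 13*l^2 + 2*l + 2)/(l^2*(64*l^4 - 16*l^3 - 31*l^2 + 4*l + 4))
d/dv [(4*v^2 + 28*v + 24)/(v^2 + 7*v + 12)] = 24*(2*v + 7)/(v^2 + 7*v + 12)^2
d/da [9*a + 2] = 9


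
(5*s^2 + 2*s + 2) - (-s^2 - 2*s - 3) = 6*s^2 + 4*s + 5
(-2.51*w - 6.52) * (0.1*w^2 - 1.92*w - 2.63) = -0.251*w^3 + 4.1672*w^2 + 19.1197*w + 17.1476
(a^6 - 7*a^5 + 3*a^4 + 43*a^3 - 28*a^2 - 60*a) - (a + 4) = a^6 - 7*a^5 + 3*a^4 + 43*a^3 - 28*a^2 - 61*a - 4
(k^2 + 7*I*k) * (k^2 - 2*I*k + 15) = k^4 + 5*I*k^3 + 29*k^2 + 105*I*k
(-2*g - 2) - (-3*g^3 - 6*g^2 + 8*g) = 3*g^3 + 6*g^2 - 10*g - 2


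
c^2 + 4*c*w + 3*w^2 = (c + w)*(c + 3*w)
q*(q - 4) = q^2 - 4*q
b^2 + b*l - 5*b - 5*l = (b - 5)*(b + l)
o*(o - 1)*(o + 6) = o^3 + 5*o^2 - 6*o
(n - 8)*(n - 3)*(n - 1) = n^3 - 12*n^2 + 35*n - 24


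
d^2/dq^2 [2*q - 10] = 0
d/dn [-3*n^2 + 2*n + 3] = 2 - 6*n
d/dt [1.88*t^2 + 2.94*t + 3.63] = 3.76*t + 2.94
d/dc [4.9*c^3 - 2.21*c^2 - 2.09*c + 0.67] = 14.7*c^2 - 4.42*c - 2.09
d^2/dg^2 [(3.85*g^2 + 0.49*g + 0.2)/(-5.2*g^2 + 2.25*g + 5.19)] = (-1.13686837721616e-13*g^4 - 116.5892*g^3 - 655.8708*g^2 - 65.30472*g - 208.78422)/(140.608*g^6 - 182.52*g^5 - 342.0378*g^4 + 352.947375*g^3 + 341.380035*g^2 - 181.818675*g - 139.798359)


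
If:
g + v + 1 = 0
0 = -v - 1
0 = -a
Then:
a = 0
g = 0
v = -1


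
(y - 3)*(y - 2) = y^2 - 5*y + 6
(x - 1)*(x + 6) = x^2 + 5*x - 6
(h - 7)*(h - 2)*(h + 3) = h^3 - 6*h^2 - 13*h + 42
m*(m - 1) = m^2 - m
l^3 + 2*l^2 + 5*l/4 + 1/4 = (l + 1/2)^2*(l + 1)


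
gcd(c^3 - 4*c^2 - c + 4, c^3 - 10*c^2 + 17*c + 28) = c^2 - 3*c - 4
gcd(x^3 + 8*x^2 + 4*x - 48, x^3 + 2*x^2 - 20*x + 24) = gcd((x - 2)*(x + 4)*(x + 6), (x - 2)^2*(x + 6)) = x^2 + 4*x - 12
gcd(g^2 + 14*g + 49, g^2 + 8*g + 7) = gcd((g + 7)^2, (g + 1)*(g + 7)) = g + 7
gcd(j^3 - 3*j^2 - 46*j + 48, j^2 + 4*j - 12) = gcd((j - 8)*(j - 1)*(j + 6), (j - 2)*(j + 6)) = j + 6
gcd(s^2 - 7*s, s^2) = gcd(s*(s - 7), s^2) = s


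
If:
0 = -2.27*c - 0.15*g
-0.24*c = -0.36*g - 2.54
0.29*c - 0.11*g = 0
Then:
No Solution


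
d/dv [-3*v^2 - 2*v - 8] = -6*v - 2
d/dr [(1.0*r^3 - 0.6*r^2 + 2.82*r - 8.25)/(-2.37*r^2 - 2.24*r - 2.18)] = (-2.37*r^4 - 4.48*r^3 + 1.4874*r^2 - 36.489*r - 24.6276)/(5.6169*r^4 + 10.6176*r^3 + 15.3508*r^2 + 9.7664*r + 4.7524)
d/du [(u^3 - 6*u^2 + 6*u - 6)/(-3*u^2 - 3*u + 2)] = 3*(-u^4 - 2*u^3 + 14*u^2 - 20*u - 2)/(9*u^4 + 18*u^3 - 3*u^2 - 12*u + 4)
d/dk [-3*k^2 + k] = 1 - 6*k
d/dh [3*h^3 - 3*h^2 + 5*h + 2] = 9*h^2 - 6*h + 5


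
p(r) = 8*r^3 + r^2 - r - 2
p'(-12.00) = 3431.00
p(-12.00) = -13670.00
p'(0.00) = -1.00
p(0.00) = -2.00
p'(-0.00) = -1.00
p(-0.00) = -2.00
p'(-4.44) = 463.25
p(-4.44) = -678.07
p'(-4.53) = 482.44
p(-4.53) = -720.63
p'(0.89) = 19.79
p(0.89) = 3.54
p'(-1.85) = 77.44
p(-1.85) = -47.38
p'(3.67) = 329.59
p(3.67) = 403.25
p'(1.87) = 86.67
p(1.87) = 51.94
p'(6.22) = 939.96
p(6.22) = 1955.60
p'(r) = 24*r^2 + 2*r - 1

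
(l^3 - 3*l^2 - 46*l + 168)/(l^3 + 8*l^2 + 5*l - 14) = (l^2 - 10*l + 24)/(l^2 + l - 2)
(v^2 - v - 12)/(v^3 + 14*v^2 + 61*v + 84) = (v - 4)/(v^2 + 11*v + 28)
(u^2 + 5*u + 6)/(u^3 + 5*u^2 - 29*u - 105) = (u + 2)/(u^2 + 2*u - 35)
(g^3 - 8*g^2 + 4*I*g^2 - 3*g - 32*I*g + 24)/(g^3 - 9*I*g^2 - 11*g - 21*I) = (g^2 + g*(-8 + 3*I) - 24*I)/(g^2 - 10*I*g - 21)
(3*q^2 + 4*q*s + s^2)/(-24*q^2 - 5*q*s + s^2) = (-q - s)/(8*q - s)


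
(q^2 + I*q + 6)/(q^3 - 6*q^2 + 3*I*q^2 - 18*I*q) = (q - 2*I)/(q*(q - 6))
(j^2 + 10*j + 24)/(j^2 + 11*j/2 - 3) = 2*(j + 4)/(2*j - 1)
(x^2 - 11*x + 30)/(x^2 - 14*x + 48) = (x - 5)/(x - 8)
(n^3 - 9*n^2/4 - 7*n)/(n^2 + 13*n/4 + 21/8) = 2*n*(n - 4)/(2*n + 3)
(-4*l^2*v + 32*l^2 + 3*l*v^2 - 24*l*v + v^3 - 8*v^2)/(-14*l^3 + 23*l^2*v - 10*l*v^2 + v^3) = (4*l*v - 32*l + v^2 - 8*v)/(14*l^2 - 9*l*v + v^2)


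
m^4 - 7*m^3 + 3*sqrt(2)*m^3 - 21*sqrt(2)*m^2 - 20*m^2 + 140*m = m*(m - 7)*(m - 2*sqrt(2))*(m + 5*sqrt(2))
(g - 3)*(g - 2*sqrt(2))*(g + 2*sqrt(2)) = g^3 - 3*g^2 - 8*g + 24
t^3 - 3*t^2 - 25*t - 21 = (t - 7)*(t + 1)*(t + 3)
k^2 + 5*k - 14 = (k - 2)*(k + 7)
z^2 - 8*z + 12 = (z - 6)*(z - 2)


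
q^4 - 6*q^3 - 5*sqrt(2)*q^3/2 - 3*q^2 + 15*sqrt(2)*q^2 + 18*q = q*(q - 6)*(q - 3*sqrt(2))*(q + sqrt(2)/2)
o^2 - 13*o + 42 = (o - 7)*(o - 6)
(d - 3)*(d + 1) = d^2 - 2*d - 3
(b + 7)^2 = b^2 + 14*b + 49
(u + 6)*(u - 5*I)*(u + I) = u^3 + 6*u^2 - 4*I*u^2 + 5*u - 24*I*u + 30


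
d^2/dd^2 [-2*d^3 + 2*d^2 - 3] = 4 - 12*d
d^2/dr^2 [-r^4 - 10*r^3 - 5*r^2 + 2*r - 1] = -12*r^2 - 60*r - 10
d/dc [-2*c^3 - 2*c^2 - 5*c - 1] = -6*c^2 - 4*c - 5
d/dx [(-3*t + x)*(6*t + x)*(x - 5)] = -18*t^2 + 6*t*x - 15*t + 3*x^2 - 10*x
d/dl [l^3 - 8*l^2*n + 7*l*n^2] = 3*l^2 - 16*l*n + 7*n^2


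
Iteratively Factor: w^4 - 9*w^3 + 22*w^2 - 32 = (w + 1)*(w^3 - 10*w^2 + 32*w - 32) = (w - 2)*(w + 1)*(w^2 - 8*w + 16) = (w - 4)*(w - 2)*(w + 1)*(w - 4)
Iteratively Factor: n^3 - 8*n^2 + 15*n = (n - 3)*(n^2 - 5*n) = n*(n - 3)*(n - 5)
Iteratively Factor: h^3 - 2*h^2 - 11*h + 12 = (h - 1)*(h^2 - h - 12) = (h - 4)*(h - 1)*(h + 3)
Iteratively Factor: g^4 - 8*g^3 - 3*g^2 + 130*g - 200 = (g - 2)*(g^3 - 6*g^2 - 15*g + 100) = (g - 5)*(g - 2)*(g^2 - g - 20) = (g - 5)*(g - 2)*(g + 4)*(g - 5)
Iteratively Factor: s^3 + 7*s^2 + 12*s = (s + 4)*(s^2 + 3*s) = s*(s + 4)*(s + 3)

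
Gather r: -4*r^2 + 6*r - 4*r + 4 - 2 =-4*r^2 + 2*r + 2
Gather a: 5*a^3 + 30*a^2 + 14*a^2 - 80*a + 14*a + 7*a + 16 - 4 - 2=5*a^3 + 44*a^2 - 59*a + 10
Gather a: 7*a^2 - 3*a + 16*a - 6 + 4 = 7*a^2 + 13*a - 2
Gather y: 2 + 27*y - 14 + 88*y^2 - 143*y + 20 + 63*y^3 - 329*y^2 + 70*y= 63*y^3 - 241*y^2 - 46*y + 8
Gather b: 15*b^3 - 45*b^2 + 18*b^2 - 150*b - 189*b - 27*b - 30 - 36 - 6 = 15*b^3 - 27*b^2 - 366*b - 72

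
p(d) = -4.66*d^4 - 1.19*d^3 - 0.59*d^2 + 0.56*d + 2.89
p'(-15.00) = 62125.01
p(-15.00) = -232034.51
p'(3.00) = -538.39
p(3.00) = -410.33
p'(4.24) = -1489.46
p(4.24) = -1602.13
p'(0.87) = -15.44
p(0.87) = -0.52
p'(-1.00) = 16.81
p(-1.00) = -1.73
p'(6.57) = -5447.47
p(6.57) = -9038.93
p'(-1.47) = 53.79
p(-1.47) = -17.19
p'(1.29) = -46.92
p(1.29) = -12.83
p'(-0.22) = 0.85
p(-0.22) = 2.74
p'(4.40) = -1661.58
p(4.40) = -1854.05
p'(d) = -18.64*d^3 - 3.57*d^2 - 1.18*d + 0.56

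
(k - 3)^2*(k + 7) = k^3 + k^2 - 33*k + 63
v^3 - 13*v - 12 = (v - 4)*(v + 1)*(v + 3)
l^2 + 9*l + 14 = (l + 2)*(l + 7)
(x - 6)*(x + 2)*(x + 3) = x^3 - x^2 - 24*x - 36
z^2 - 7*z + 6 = (z - 6)*(z - 1)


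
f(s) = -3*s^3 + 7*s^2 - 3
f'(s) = -9*s^2 + 14*s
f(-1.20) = 12.26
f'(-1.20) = -29.76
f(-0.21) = -2.66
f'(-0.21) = -3.34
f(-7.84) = 1872.93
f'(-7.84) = -662.95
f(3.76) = -63.51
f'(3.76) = -74.60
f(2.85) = -15.59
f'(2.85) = -33.20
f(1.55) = 2.65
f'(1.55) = 0.08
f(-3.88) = 277.61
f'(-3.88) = -189.81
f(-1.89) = 42.26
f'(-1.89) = -58.61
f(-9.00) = 2751.00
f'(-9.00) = -855.00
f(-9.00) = 2751.00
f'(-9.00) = -855.00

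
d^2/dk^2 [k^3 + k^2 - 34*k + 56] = 6*k + 2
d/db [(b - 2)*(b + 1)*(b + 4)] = 3*b^2 + 6*b - 6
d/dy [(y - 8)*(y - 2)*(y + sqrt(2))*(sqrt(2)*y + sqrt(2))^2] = 10*y^4 - 64*y^3 + 8*sqrt(2)*y^3 - 48*sqrt(2)*y^2 - 18*y^2 - 12*sqrt(2)*y + 88*y + 32 + 44*sqrt(2)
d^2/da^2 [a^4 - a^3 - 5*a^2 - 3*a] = 12*a^2 - 6*a - 10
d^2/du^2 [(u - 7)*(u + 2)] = 2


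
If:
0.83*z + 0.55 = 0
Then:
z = -0.66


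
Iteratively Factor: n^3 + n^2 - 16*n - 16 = (n - 4)*(n^2 + 5*n + 4) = (n - 4)*(n + 1)*(n + 4)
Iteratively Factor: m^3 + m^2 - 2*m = (m + 2)*(m^2 - m) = m*(m + 2)*(m - 1)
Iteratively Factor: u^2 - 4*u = (u - 4)*(u)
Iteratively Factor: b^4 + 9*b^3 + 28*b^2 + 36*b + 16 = (b + 4)*(b^3 + 5*b^2 + 8*b + 4) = (b + 2)*(b + 4)*(b^2 + 3*b + 2) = (b + 2)^2*(b + 4)*(b + 1)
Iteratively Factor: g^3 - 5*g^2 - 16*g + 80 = (g + 4)*(g^2 - 9*g + 20) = (g - 4)*(g + 4)*(g - 5)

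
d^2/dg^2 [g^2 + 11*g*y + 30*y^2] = 2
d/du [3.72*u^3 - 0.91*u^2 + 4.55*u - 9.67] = 11.16*u^2 - 1.82*u + 4.55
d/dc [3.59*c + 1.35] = 3.59000000000000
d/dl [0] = 0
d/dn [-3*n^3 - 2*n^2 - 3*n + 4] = -9*n^2 - 4*n - 3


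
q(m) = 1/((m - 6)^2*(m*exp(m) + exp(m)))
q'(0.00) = -0.05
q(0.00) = 0.03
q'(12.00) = 0.00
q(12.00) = 0.00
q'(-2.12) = -0.02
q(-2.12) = -0.11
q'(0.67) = -0.01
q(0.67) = 0.01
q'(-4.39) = 0.11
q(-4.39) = -0.22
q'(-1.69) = -0.09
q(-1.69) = -0.13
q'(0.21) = -0.03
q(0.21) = 0.02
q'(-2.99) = 0.03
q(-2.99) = -0.12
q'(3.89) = -0.00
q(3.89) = 0.00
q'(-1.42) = -0.30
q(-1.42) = -0.18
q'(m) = (-m*exp(m) - 2*exp(m))/((m - 6)^2*(m*exp(m) + exp(m))^2) - 2/((m - 6)^3*(m*exp(m) + exp(m))) = (-2*m + (-m - 2)*(m - 6) - 2)*exp(-m)/((m - 6)^3*(m + 1)^2)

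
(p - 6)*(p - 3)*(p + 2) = p^3 - 7*p^2 + 36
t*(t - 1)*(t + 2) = t^3 + t^2 - 2*t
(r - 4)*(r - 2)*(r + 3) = r^3 - 3*r^2 - 10*r + 24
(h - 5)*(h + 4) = h^2 - h - 20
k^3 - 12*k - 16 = (k - 4)*(k + 2)^2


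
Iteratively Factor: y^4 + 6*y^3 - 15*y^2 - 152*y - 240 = (y + 4)*(y^3 + 2*y^2 - 23*y - 60) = (y - 5)*(y + 4)*(y^2 + 7*y + 12) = (y - 5)*(y + 4)^2*(y + 3)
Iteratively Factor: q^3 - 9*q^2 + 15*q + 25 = (q - 5)*(q^2 - 4*q - 5) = (q - 5)^2*(q + 1)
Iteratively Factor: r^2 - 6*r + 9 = (r - 3)*(r - 3)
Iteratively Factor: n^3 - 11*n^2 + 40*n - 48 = (n - 4)*(n^2 - 7*n + 12) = (n - 4)^2*(n - 3)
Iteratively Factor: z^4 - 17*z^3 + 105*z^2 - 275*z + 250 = (z - 5)*(z^3 - 12*z^2 + 45*z - 50) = (z - 5)^2*(z^2 - 7*z + 10) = (z - 5)^3*(z - 2)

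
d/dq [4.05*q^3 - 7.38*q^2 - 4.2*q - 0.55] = 12.15*q^2 - 14.76*q - 4.2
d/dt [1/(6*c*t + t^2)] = 2*(-3*c - t)/(t^2*(6*c + t)^2)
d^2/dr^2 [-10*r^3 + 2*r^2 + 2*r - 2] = 4 - 60*r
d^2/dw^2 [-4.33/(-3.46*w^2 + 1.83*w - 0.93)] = (-103.674056*w^2 + 54.833388*w + 4.33*(6.92*w - 1.83)*(13.84*w - 3.66) - 27.866148)/(3.46*w^2 - 1.83*w + 0.93)^3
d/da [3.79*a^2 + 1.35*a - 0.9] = 7.58*a + 1.35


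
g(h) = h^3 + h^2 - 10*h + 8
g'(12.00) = 446.00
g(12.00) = 1760.00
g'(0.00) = -10.00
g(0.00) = 8.00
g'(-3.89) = 27.62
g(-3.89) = 3.17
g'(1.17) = -3.55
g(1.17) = -0.73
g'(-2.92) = 9.74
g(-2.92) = 20.83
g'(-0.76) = -9.79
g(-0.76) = 15.74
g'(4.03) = 46.78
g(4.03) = 49.39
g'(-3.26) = 15.36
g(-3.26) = 16.58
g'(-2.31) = 1.39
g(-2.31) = 24.11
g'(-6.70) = 111.27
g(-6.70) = -180.87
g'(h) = 3*h^2 + 2*h - 10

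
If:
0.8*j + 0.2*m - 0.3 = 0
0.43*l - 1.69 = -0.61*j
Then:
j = 0.375 - 0.25*m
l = 0.354651162790698*m + 3.39825581395349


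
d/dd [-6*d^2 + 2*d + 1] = 2 - 12*d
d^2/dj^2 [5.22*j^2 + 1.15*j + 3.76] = 10.4400000000000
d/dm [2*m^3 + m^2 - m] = 6*m^2 + 2*m - 1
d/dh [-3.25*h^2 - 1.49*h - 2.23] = -6.5*h - 1.49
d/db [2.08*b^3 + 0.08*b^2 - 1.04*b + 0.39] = 6.24*b^2 + 0.16*b - 1.04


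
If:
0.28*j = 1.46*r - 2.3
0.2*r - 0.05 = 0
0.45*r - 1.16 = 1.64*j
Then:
No Solution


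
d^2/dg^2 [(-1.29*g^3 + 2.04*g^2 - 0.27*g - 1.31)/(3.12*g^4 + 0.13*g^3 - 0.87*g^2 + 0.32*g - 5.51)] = (-25.1147520000001*g^9 + 119.149056*g^8 - 47.584368*g^7 - 227.910462*g^6 - 567.92853*g^5 + 895.624158*g^4 - 62.382828*g^3 - 323.870406*g^2 - 230.663274*g + 135.208286)/(30.371328*g^12 + 3.796416*g^11 - 25.2486*g^10 + 7.229989*g^9 - 153.090405*g^8 - 18.309369*g^7 + 89.541516*g^6 - 28.501458*g^5 + 270.016419*g^4 + 21.077111*g^3 - 80.932533*g^2 + 29.145696*g - 167.284151)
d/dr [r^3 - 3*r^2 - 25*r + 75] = 3*r^2 - 6*r - 25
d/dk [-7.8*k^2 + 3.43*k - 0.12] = 3.43 - 15.6*k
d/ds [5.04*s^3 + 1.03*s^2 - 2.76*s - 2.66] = 15.12*s^2 + 2.06*s - 2.76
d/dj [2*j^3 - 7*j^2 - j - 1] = 6*j^2 - 14*j - 1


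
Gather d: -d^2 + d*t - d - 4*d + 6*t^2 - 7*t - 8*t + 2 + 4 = -d^2 + d*(t - 5) + 6*t^2 - 15*t + 6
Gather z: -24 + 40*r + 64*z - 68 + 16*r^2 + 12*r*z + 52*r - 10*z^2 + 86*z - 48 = 16*r^2 + 92*r - 10*z^2 + z*(12*r + 150) - 140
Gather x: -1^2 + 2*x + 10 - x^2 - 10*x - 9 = -x^2 - 8*x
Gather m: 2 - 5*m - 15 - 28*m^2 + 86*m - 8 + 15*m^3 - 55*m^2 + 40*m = 15*m^3 - 83*m^2 + 121*m - 21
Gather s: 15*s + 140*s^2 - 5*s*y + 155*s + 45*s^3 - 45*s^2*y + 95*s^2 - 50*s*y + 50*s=45*s^3 + s^2*(235 - 45*y) + s*(220 - 55*y)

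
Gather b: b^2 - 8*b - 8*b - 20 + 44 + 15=b^2 - 16*b + 39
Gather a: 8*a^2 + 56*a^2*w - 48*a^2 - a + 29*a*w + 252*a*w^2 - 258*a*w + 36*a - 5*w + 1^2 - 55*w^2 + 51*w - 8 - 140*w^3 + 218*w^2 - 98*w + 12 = a^2*(56*w - 40) + a*(252*w^2 - 229*w + 35) - 140*w^3 + 163*w^2 - 52*w + 5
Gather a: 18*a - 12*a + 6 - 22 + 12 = 6*a - 4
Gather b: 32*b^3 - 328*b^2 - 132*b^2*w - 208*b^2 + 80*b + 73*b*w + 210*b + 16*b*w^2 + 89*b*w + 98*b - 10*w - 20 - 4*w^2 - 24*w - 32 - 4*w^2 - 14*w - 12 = 32*b^3 + b^2*(-132*w - 536) + b*(16*w^2 + 162*w + 388) - 8*w^2 - 48*w - 64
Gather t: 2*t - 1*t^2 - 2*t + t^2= 0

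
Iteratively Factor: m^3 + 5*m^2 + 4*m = (m + 4)*(m^2 + m) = (m + 1)*(m + 4)*(m)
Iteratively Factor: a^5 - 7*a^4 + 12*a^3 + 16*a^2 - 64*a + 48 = (a - 2)*(a^4 - 5*a^3 + 2*a^2 + 20*a - 24) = (a - 2)*(a + 2)*(a^3 - 7*a^2 + 16*a - 12) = (a - 2)^2*(a + 2)*(a^2 - 5*a + 6) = (a - 3)*(a - 2)^2*(a + 2)*(a - 2)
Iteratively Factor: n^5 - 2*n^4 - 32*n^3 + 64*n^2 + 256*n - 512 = (n - 2)*(n^4 - 32*n^2 + 256) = (n - 4)*(n - 2)*(n^3 + 4*n^2 - 16*n - 64) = (n - 4)*(n - 2)*(n + 4)*(n^2 - 16) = (n - 4)^2*(n - 2)*(n + 4)*(n + 4)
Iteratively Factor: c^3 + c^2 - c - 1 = (c + 1)*(c^2 - 1) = (c + 1)^2*(c - 1)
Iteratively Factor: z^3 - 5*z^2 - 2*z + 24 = (z + 2)*(z^2 - 7*z + 12) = (z - 3)*(z + 2)*(z - 4)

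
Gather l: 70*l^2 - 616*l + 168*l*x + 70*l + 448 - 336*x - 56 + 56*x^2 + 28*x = 70*l^2 + l*(168*x - 546) + 56*x^2 - 308*x + 392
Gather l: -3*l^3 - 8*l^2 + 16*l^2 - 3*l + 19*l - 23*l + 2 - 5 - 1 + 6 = -3*l^3 + 8*l^2 - 7*l + 2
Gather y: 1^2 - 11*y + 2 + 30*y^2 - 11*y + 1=30*y^2 - 22*y + 4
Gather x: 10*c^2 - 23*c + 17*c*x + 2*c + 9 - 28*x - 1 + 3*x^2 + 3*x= 10*c^2 - 21*c + 3*x^2 + x*(17*c - 25) + 8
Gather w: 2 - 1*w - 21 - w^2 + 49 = -w^2 - w + 30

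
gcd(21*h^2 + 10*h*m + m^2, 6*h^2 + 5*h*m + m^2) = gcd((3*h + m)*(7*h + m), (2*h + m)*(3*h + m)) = 3*h + m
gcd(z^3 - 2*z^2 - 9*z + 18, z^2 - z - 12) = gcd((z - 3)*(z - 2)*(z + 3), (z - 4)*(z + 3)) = z + 3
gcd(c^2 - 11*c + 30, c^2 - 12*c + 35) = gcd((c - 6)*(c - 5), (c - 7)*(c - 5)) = c - 5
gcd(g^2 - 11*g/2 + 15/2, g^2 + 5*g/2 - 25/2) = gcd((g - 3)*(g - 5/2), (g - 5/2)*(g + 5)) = g - 5/2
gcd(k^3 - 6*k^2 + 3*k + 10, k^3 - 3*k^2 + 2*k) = k - 2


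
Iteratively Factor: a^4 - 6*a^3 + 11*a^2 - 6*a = (a - 2)*(a^3 - 4*a^2 + 3*a) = a*(a - 2)*(a^2 - 4*a + 3) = a*(a - 3)*(a - 2)*(a - 1)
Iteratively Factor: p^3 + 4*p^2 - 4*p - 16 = (p + 2)*(p^2 + 2*p - 8) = (p + 2)*(p + 4)*(p - 2)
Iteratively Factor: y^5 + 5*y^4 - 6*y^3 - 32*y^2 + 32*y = (y - 2)*(y^4 + 7*y^3 + 8*y^2 - 16*y) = (y - 2)*(y + 4)*(y^3 + 3*y^2 - 4*y) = (y - 2)*(y - 1)*(y + 4)*(y^2 + 4*y) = (y - 2)*(y - 1)*(y + 4)^2*(y)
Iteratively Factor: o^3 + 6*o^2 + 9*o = (o + 3)*(o^2 + 3*o) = (o + 3)^2*(o)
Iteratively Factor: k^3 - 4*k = (k - 2)*(k^2 + 2*k) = (k - 2)*(k + 2)*(k)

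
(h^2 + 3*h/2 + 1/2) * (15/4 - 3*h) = -3*h^3 - 3*h^2/4 + 33*h/8 + 15/8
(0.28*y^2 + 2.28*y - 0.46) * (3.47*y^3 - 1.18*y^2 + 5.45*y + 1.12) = 0.9716*y^5 + 7.5812*y^4 - 2.7606*y^3 + 13.2824*y^2 + 0.0465999999999998*y - 0.5152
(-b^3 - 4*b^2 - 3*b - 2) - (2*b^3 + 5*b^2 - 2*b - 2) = -3*b^3 - 9*b^2 - b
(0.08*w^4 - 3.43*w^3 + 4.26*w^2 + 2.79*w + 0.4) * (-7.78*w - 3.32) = -0.6224*w^5 + 26.4198*w^4 - 21.7552*w^3 - 35.8494*w^2 - 12.3748*w - 1.328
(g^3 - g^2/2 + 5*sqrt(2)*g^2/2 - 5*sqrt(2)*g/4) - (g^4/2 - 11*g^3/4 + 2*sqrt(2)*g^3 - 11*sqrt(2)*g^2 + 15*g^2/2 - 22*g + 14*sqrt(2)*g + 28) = -g^4/2 - 2*sqrt(2)*g^3 + 15*g^3/4 - 8*g^2 + 27*sqrt(2)*g^2/2 - 61*sqrt(2)*g/4 + 22*g - 28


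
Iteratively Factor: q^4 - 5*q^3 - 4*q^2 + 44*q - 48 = (q + 3)*(q^3 - 8*q^2 + 20*q - 16) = (q - 2)*(q + 3)*(q^2 - 6*q + 8) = (q - 2)^2*(q + 3)*(q - 4)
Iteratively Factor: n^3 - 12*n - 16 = (n + 2)*(n^2 - 2*n - 8) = (n - 4)*(n + 2)*(n + 2)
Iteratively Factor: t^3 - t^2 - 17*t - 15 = (t - 5)*(t^2 + 4*t + 3) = (t - 5)*(t + 1)*(t + 3)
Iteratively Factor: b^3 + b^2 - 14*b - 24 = (b + 3)*(b^2 - 2*b - 8) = (b + 2)*(b + 3)*(b - 4)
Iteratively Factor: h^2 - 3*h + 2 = (h - 1)*(h - 2)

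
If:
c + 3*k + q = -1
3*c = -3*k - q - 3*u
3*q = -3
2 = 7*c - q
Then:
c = 1/7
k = -1/21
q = -1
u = 5/21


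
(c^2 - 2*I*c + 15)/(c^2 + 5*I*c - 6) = (c - 5*I)/(c + 2*I)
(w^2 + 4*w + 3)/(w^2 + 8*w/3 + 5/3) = 3*(w + 3)/(3*w + 5)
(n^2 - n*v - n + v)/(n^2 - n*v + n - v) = (n - 1)/(n + 1)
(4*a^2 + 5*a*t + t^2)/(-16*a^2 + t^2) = (a + t)/(-4*a + t)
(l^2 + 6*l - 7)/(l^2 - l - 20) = (-l^2 - 6*l + 7)/(-l^2 + l + 20)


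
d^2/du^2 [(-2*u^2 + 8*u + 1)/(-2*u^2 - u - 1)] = 2*(-36*u^3 - 24*u^2 + 42*u + 11)/(8*u^6 + 12*u^5 + 18*u^4 + 13*u^3 + 9*u^2 + 3*u + 1)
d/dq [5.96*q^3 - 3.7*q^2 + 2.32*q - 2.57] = 17.88*q^2 - 7.4*q + 2.32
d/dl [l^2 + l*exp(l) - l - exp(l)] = l*exp(l) + 2*l - 1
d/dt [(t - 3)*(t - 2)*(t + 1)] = 3*t^2 - 8*t + 1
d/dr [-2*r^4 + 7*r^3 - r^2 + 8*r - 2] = -8*r^3 + 21*r^2 - 2*r + 8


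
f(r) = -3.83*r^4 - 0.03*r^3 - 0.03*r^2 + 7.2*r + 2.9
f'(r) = -15.32*r^3 - 0.09*r^2 - 0.06*r + 7.2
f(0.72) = 7.03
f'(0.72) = 1.39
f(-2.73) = -229.11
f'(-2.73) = 318.40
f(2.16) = -65.36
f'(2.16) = -147.74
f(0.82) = 7.04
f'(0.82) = -1.36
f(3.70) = -690.19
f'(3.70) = -770.26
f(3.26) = -407.57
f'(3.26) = -524.73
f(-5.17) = -2767.26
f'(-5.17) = 2122.15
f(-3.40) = -532.56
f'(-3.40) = 608.50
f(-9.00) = -25171.09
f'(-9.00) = 11168.73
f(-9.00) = -25171.09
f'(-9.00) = 11168.73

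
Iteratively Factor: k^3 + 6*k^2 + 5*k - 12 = (k + 3)*(k^2 + 3*k - 4) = (k - 1)*(k + 3)*(k + 4)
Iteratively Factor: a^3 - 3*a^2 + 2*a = (a - 1)*(a^2 - 2*a) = (a - 2)*(a - 1)*(a)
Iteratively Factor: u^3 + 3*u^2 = (u + 3)*(u^2) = u*(u + 3)*(u)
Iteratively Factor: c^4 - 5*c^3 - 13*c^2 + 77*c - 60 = (c - 5)*(c^3 - 13*c + 12) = (c - 5)*(c + 4)*(c^2 - 4*c + 3) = (c - 5)*(c - 1)*(c + 4)*(c - 3)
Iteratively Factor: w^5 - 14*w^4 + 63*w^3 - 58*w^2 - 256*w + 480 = (w + 2)*(w^4 - 16*w^3 + 95*w^2 - 248*w + 240) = (w - 4)*(w + 2)*(w^3 - 12*w^2 + 47*w - 60) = (w - 5)*(w - 4)*(w + 2)*(w^2 - 7*w + 12) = (w - 5)*(w - 4)^2*(w + 2)*(w - 3)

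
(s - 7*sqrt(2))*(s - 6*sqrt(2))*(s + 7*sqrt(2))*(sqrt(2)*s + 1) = sqrt(2)*s^4 - 11*s^3 - 104*sqrt(2)*s^2 + 1078*s + 588*sqrt(2)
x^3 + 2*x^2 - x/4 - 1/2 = (x - 1/2)*(x + 1/2)*(x + 2)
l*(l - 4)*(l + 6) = l^3 + 2*l^2 - 24*l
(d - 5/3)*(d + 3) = d^2 + 4*d/3 - 5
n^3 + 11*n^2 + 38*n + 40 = (n + 2)*(n + 4)*(n + 5)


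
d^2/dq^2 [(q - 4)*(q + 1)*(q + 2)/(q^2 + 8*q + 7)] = 110/(q^3 + 21*q^2 + 147*q + 343)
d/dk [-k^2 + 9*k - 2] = 9 - 2*k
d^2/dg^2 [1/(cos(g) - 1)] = (sin(g)^2 - cos(g) + 1)/(cos(g) - 1)^3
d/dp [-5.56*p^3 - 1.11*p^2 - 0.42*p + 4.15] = -16.68*p^2 - 2.22*p - 0.42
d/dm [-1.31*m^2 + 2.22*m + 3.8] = 2.22 - 2.62*m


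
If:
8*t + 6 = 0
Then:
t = -3/4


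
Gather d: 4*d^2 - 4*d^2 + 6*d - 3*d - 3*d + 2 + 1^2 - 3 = 0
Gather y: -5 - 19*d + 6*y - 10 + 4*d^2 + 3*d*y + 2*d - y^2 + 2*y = 4*d^2 - 17*d - y^2 + y*(3*d + 8) - 15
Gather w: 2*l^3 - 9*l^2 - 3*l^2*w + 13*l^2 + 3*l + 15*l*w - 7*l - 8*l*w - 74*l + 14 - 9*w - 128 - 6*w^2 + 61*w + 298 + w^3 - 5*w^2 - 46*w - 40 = 2*l^3 + 4*l^2 - 78*l + w^3 - 11*w^2 + w*(-3*l^2 + 7*l + 6) + 144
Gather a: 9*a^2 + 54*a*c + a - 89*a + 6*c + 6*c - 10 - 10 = 9*a^2 + a*(54*c - 88) + 12*c - 20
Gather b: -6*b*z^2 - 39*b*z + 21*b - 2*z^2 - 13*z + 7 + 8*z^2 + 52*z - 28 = b*(-6*z^2 - 39*z + 21) + 6*z^2 + 39*z - 21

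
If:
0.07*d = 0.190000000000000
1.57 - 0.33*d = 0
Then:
No Solution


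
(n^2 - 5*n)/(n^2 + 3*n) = (n - 5)/(n + 3)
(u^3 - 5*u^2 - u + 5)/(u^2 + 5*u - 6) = (u^2 - 4*u - 5)/(u + 6)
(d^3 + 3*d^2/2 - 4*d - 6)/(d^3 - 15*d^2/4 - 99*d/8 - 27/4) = 4*(d^2 - 4)/(4*d^2 - 21*d - 18)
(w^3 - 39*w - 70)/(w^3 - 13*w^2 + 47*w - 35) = (w^2 + 7*w + 10)/(w^2 - 6*w + 5)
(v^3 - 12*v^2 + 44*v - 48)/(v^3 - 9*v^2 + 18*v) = (v^2 - 6*v + 8)/(v*(v - 3))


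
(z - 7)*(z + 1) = z^2 - 6*z - 7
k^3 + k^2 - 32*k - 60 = (k - 6)*(k + 2)*(k + 5)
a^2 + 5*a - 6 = (a - 1)*(a + 6)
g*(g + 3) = g^2 + 3*g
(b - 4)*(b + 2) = b^2 - 2*b - 8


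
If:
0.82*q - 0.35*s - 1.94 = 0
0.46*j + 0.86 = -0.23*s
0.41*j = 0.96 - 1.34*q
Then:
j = 0.10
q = 0.69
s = -3.93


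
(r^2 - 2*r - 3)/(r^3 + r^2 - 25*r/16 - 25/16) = 16*(r - 3)/(16*r^2 - 25)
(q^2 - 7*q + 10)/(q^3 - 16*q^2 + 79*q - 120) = (q - 2)/(q^2 - 11*q + 24)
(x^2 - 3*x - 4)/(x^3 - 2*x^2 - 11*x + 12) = (x + 1)/(x^2 + 2*x - 3)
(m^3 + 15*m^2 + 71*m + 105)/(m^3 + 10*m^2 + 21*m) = (m + 5)/m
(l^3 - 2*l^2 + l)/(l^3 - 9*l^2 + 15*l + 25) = l*(l^2 - 2*l + 1)/(l^3 - 9*l^2 + 15*l + 25)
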